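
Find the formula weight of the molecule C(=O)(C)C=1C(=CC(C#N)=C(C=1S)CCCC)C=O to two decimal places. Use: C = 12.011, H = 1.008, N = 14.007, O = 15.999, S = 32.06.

261.34

Molecular formula: C14H15NO2S.
M = 14×12.011 + 15×1.008 + 1×14.007 + 2×15.999 + 1×32.06 = 261.34 g/mol.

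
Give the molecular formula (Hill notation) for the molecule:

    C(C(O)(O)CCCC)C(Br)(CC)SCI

C10H20BrIO2S

Heavy atoms from the SMILES: 1 Br, 10 C, 1 I, 2 O, 1 S.
Implicit hydrogens by atom environment:
  6 × C: 2 H each → 12
  2 × C: 3 H each → 6
  2 × C: no H
  2 × O: 1 H each → 2
  1 × Br: no H
  1 × I: no H
  1 × S: no H
  Total hydrogens = 20.
Molecular formula: C10H20BrIO2S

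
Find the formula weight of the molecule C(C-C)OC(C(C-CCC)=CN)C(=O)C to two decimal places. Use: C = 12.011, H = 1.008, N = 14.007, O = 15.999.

Molecular formula: C12H23NO2.
M = 12×12.011 + 23×1.008 + 1×14.007 + 2×15.999 = 213.32 g/mol.

213.32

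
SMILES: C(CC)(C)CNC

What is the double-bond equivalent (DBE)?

0

Molecular formula from the SMILES: C6H15N.
DoU = (2C + 2 + N − H − X)/2 = (2·6 + 2 + 1 − 15 − 0)/2 = 0/2 = 0.
(Structurally: 0 ring(s) + 0 π bond(s) = 0.)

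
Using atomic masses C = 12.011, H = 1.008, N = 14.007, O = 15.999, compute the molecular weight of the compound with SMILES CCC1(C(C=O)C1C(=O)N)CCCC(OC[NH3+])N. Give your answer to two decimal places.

Molecular formula: C12H24N3O3+.
M = 12×12.011 + 24×1.008 + 3×14.007 + 3×15.999 = 258.34 g/mol.

258.34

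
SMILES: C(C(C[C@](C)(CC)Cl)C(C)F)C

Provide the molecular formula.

C10H20ClF

Heavy atoms from the SMILES: 10 C, 1 Cl, 1 F.
Implicit hydrogens by atom environment:
  4 × C: 3 H each → 12
  3 × C: 2 H each → 6
  2 × C: 1 H each → 2
  1 × C: no H
  1 × Cl: no H
  1 × F: no H
  Total hydrogens = 20.
Molecular formula: C10H20ClF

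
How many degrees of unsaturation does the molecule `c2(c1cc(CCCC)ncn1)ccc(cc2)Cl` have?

Molecular formula from the SMILES: C14H15ClN2.
DoU = (2C + 2 + N − H − X)/2 = (2·14 + 2 + 2 − 15 − 1)/2 = 16/2 = 8.
(Structurally: 2 ring(s) + 6 π bond(s) = 8.)

8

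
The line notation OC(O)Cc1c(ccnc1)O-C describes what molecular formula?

Heavy atoms from the SMILES: 8 C, 1 N, 3 O.
Implicit hydrogens by atom environment:
  3 × C (aromatic): 1 H each → 3
  2 × C (aromatic): no H
  2 × O: 1 H each → 2
  1 × C: 3 H
  1 × C: 2 H
  1 × C: 1 H
  1 × N (aromatic): no H
  1 × O: no H
  Total hydrogens = 11.
Molecular formula: C8H11NO3

C8H11NO3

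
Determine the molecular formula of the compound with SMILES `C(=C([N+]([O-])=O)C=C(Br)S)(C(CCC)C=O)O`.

C9H12BrNO4S

Heavy atoms from the SMILES: 1 Br, 9 C, 1 N, 4 O, 1 S.
Implicit hydrogens by atom environment:
  3 × C: 1 H each → 3
  3 × C: no H
  2 × C: 2 H each → 4
  2 × O: no H
  1 × Br: no H
  1 × C: 3 H
  1 × N (charge +1): no H
  1 × O: 1 H
  1 × O (charge -1): no H
  1 × S: 1 H
  Total hydrogens = 12.
Molecular formula: C9H12BrNO4S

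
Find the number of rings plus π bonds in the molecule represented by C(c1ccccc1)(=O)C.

5

Molecular formula from the SMILES: C8H8O.
DoU = (2C + 2 + N − H − X)/2 = (2·8 + 2 + 0 − 8 − 0)/2 = 10/2 = 5.
(Structurally: 1 ring(s) + 4 π bond(s) = 5.)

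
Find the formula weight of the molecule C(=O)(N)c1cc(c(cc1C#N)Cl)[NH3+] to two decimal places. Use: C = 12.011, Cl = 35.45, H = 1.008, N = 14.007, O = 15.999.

196.61

Molecular formula: C8H7ClN3O+.
M = 8×12.011 + 1×35.45 + 7×1.008 + 3×14.007 + 1×15.999 = 196.61 g/mol.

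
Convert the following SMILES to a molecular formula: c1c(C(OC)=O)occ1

C6H6O3

Heavy atoms from the SMILES: 6 C, 3 O.
Implicit hydrogens by atom environment:
  3 × C (aromatic): 1 H each → 3
  2 × O: no H
  1 × C: 3 H
  1 × C (aromatic): no H
  1 × C: no H
  1 × O (aromatic): no H
  Total hydrogens = 6.
Molecular formula: C6H6O3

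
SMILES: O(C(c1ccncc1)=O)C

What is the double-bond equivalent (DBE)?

5

Molecular formula from the SMILES: C7H7NO2.
DoU = (2C + 2 + N − H − X)/2 = (2·7 + 2 + 1 − 7 − 0)/2 = 10/2 = 5.
(Structurally: 1 ring(s) + 4 π bond(s) = 5.)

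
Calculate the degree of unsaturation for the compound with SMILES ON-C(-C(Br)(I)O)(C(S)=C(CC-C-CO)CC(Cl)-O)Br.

Molecular formula from the SMILES: C10H17Br2ClINO4S.
DoU = (2C + 2 + N − H − X)/2 = (2·10 + 2 + 1 − 17 − 4)/2 = 2/2 = 1.
(Structurally: 0 ring(s) + 1 π bond(s) = 1.)

1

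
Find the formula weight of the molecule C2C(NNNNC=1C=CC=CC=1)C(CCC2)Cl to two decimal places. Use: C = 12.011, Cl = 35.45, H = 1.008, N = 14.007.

Molecular formula: C12H19ClN4.
M = 12×12.011 + 1×35.45 + 19×1.008 + 4×14.007 = 254.76 g/mol.

254.76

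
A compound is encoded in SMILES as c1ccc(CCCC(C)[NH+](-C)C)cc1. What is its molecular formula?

Heavy atoms from the SMILES: 13 C, 1 N.
Implicit hydrogens by atom environment:
  5 × C (aromatic): 1 H each → 5
  3 × C: 3 H each → 9
  3 × C: 2 H each → 6
  1 × C: 1 H
  1 × C (aromatic): no H
  1 × N (charge +1): 1 H
  Total hydrogens = 22.
Net charge +1.
Molecular formula: C13H22N+

C13H22N+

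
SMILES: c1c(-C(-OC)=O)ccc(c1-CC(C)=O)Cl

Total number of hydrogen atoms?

11

Hydrogens are implicit in SMILES; fill each atom to its normal valence:
  3 × C (aromatic): 1 H each → 3
  3 × C (aromatic): no H
  3 × O: no H
  2 × C: 3 H each → 6
  2 × C: no H
  1 × C: 2 H
  1 × Cl: no H
  Total hydrogens = 11.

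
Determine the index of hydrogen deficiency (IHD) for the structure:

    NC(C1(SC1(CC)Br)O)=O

Molecular formula from the SMILES: C5H8BrNO2S.
DoU = (2C + 2 + N − H − X)/2 = (2·5 + 2 + 1 − 8 − 1)/2 = 4/2 = 2.
(Structurally: 1 ring(s) + 1 π bond(s) = 2.)

2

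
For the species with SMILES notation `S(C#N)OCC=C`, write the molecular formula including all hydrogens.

C4H5NOS

Heavy atoms from the SMILES: 4 C, 1 N, 1 O, 1 S.
Implicit hydrogens by atom environment:
  2 × C: 2 H each → 4
  1 × C: 1 H
  1 × C: no H
  1 × N: no H
  1 × O: no H
  1 × S: no H
  Total hydrogens = 5.
Molecular formula: C4H5NOS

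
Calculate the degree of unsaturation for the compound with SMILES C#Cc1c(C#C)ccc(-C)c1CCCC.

8

Molecular formula from the SMILES: C15H16.
DoU = (2C + 2 + N − H − X)/2 = (2·15 + 2 + 0 − 16 − 0)/2 = 16/2 = 8.
(Structurally: 1 ring(s) + 7 π bond(s) = 8.)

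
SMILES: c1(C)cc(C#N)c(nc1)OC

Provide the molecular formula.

Heavy atoms from the SMILES: 8 C, 2 N, 1 O.
Implicit hydrogens by atom environment:
  3 × C (aromatic): no H
  2 × C: 3 H each → 6
  2 × C (aromatic): 1 H each → 2
  1 × C: no H
  1 × N (aromatic): no H
  1 × N: no H
  1 × O: no H
  Total hydrogens = 8.
Molecular formula: C8H8N2O

C8H8N2O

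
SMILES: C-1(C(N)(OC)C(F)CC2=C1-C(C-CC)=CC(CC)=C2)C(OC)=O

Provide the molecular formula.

C18H26FNO3

Heavy atoms from the SMILES: 18 C, 1 F, 1 N, 3 O.
Implicit hydrogens by atom environment:
  4 × C: 3 H each → 12
  4 × C: 2 H each → 8
  4 × C (aromatic): no H
  3 × O: no H
  2 × C (aromatic): 1 H each → 2
  2 × C: 1 H each → 2
  2 × C: no H
  1 × F: no H
  1 × N: 2 H
  Total hydrogens = 26.
Molecular formula: C18H26FNO3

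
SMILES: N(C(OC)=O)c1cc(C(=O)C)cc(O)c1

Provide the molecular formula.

C10H11NO4

Heavy atoms from the SMILES: 10 C, 1 N, 4 O.
Implicit hydrogens by atom environment:
  3 × C (aromatic): 1 H each → 3
  3 × C (aromatic): no H
  3 × O: no H
  2 × C: 3 H each → 6
  2 × C: no H
  1 × N: 1 H
  1 × O: 1 H
  Total hydrogens = 11.
Molecular formula: C10H11NO4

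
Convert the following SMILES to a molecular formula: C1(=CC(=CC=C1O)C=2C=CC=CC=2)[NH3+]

Heavy atoms from the SMILES: 12 C, 1 N, 1 O.
Implicit hydrogens by atom environment:
  8 × C (aromatic): 1 H each → 8
  4 × C (aromatic): no H
  1 × N (charge +1): 3 H
  1 × O: 1 H
  Total hydrogens = 12.
Net charge +1.
Molecular formula: C12H12NO+

C12H12NO+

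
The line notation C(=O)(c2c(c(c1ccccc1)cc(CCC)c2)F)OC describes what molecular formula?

Heavy atoms from the SMILES: 17 C, 1 F, 2 O.
Implicit hydrogens by atom environment:
  7 × C (aromatic): 1 H each → 7
  5 × C (aromatic): no H
  2 × C: 3 H each → 6
  2 × C: 2 H each → 4
  2 × O: no H
  1 × C: no H
  1 × F: no H
  Total hydrogens = 17.
Molecular formula: C17H17FO2

C17H17FO2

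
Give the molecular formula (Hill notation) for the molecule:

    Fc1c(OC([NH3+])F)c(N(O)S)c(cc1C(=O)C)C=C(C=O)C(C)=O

C14H15F2N2O5S+

Heavy atoms from the SMILES: 14 C, 2 F, 2 N, 5 O, 1 S.
Implicit hydrogens by atom environment:
  5 × C (aromatic): no H
  4 × O: no H
  3 × C: 1 H each → 3
  3 × C: no H
  2 × C: 3 H each → 6
  2 × F: no H
  1 × C (aromatic): 1 H
  1 × N (charge +1): 3 H
  1 × N: no H
  1 × O: 1 H
  1 × S: 1 H
  Total hydrogens = 15.
Net charge +1.
Molecular formula: C14H15F2N2O5S+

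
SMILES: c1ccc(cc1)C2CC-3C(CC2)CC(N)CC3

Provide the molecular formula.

C16H23N

Heavy atoms from the SMILES: 16 C, 1 N.
Implicit hydrogens by atom environment:
  6 × C: 2 H each → 12
  5 × C (aromatic): 1 H each → 5
  4 × C: 1 H each → 4
  1 × C (aromatic): no H
  1 × N: 2 H
  Total hydrogens = 23.
Molecular formula: C16H23N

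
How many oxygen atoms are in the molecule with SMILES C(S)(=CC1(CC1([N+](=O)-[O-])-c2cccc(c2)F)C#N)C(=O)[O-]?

4

The symbol for oxygen appears 4 times in the SMILES.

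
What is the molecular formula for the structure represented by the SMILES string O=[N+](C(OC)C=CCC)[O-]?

C6H11NO3

Heavy atoms from the SMILES: 6 C, 1 N, 3 O.
Implicit hydrogens by atom environment:
  3 × C: 1 H each → 3
  2 × C: 3 H each → 6
  2 × O: no H
  1 × C: 2 H
  1 × N (charge +1): no H
  1 × O (charge -1): no H
  Total hydrogens = 11.
Molecular formula: C6H11NO3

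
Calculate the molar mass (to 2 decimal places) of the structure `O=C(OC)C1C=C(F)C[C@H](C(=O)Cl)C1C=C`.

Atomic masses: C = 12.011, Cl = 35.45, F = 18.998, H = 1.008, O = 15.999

246.66

Molecular formula: C11H12ClFO3.
M = 11×12.011 + 1×35.45 + 1×18.998 + 12×1.008 + 3×15.999 = 246.66 g/mol.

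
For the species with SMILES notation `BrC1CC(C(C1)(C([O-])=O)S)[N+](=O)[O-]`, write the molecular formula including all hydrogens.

Heavy atoms from the SMILES: 1 Br, 6 C, 1 N, 4 O, 1 S.
Implicit hydrogens by atom environment:
  2 × C: 2 H each → 4
  2 × C: 1 H each → 2
  2 × C: no H
  2 × O: no H
  2 × O (charge -1): no H
  1 × Br: no H
  1 × N (charge +1): no H
  1 × S: 1 H
  Total hydrogens = 7.
Net charge -1.
Molecular formula: C6H7BrNO4S-

C6H7BrNO4S-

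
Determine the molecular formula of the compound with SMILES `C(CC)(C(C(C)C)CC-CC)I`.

Heavy atoms from the SMILES: 11 C, 1 I.
Implicit hydrogens by atom environment:
  4 × C: 3 H each → 12
  4 × C: 2 H each → 8
  3 × C: 1 H each → 3
  1 × I: no H
  Total hydrogens = 23.
Molecular formula: C11H23I

C11H23I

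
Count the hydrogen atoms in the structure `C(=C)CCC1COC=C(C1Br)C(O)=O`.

13

Hydrogens are implicit in SMILES; fill each atom to its normal valence:
  4 × C: 2 H each → 8
  4 × C: 1 H each → 4
  2 × C: no H
  2 × O: no H
  1 × Br: no H
  1 × O: 1 H
  Total hydrogens = 13.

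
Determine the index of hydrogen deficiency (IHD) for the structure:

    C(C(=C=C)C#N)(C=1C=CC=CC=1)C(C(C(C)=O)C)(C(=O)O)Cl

10

Molecular formula from the SMILES: C17H16ClNO3.
DoU = (2C + 2 + N − H − X)/2 = (2·17 + 2 + 1 − 16 − 1)/2 = 20/2 = 10.
(Structurally: 1 ring(s) + 9 π bond(s) = 10.)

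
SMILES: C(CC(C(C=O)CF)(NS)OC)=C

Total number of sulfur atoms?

The symbol for sulfur appears 1 time in the SMILES.

1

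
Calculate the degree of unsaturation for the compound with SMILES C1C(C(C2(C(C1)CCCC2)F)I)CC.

Molecular formula from the SMILES: C12H20FI.
DoU = (2C + 2 + N − H − X)/2 = (2·12 + 2 + 0 − 20 − 2)/2 = 4/2 = 2.
(Structurally: 2 ring(s) + 0 π bond(s) = 2.)

2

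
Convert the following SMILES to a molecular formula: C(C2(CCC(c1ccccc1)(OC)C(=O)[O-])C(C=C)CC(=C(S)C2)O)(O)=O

C20H23O6S-

Heavy atoms from the SMILES: 20 C, 6 O, 1 S.
Implicit hydrogens by atom environment:
  6 × C: no H
  5 × C: 2 H each → 10
  5 × C (aromatic): 1 H each → 5
  3 × O: no H
  2 × C: 1 H each → 2
  2 × O: 1 H each → 2
  1 × C: 3 H
  1 × C (aromatic): no H
  1 × O (charge -1): no H
  1 × S: 1 H
  Total hydrogens = 23.
Net charge -1.
Molecular formula: C20H23O6S-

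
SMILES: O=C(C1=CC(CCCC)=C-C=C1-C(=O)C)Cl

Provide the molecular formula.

C13H15ClO2

Heavy atoms from the SMILES: 13 C, 1 Cl, 2 O.
Implicit hydrogens by atom environment:
  3 × C: 2 H each → 6
  3 × C (aromatic): 1 H each → 3
  3 × C (aromatic): no H
  2 × C: 3 H each → 6
  2 × C: no H
  2 × O: no H
  1 × Cl: no H
  Total hydrogens = 15.
Molecular formula: C13H15ClO2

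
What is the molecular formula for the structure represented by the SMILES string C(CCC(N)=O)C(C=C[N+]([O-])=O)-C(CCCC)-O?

C12H22N2O4

Heavy atoms from the SMILES: 12 C, 2 N, 4 O.
Implicit hydrogens by atom environment:
  6 × C: 2 H each → 12
  4 × C: 1 H each → 4
  2 × O: no H
  1 × C: 3 H
  1 × C: no H
  1 × N: 2 H
  1 × N (charge +1): no H
  1 × O: 1 H
  1 × O (charge -1): no H
  Total hydrogens = 22.
Molecular formula: C12H22N2O4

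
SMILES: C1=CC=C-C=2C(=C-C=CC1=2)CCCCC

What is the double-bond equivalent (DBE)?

Molecular formula from the SMILES: C15H18.
DoU = (2C + 2 + N − H − X)/2 = (2·15 + 2 + 0 − 18 − 0)/2 = 14/2 = 7.
(Structurally: 2 ring(s) + 5 π bond(s) = 7.)

7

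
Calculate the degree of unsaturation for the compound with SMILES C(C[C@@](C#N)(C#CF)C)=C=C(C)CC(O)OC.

6

Molecular formula from the SMILES: C13H16FNO2.
DoU = (2C + 2 + N − H − X)/2 = (2·13 + 2 + 1 − 16 − 1)/2 = 12/2 = 6.
(Structurally: 0 ring(s) + 6 π bond(s) = 6.)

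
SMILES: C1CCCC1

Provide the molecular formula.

Heavy atoms from the SMILES: 5 C.
Implicit hydrogens by atom environment:
  5 × C: 2 H each → 10
  Total hydrogens = 10.
Molecular formula: C5H10

C5H10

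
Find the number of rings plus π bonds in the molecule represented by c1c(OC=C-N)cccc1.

5

Molecular formula from the SMILES: C8H9NO.
DoU = (2C + 2 + N − H − X)/2 = (2·8 + 2 + 1 − 9 − 0)/2 = 10/2 = 5.
(Structurally: 1 ring(s) + 4 π bond(s) = 5.)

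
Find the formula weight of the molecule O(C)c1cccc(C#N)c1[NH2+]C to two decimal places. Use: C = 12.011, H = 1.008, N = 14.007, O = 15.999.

Molecular formula: C9H11N2O+.
M = 9×12.011 + 11×1.008 + 2×14.007 + 1×15.999 = 163.20 g/mol.

163.20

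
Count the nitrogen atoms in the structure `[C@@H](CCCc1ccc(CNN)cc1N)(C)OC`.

3

The symbol for nitrogen appears 3 times in the SMILES.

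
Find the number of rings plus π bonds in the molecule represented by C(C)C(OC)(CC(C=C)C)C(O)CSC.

1

Molecular formula from the SMILES: C12H24O2S.
DoU = (2C + 2 + N − H − X)/2 = (2·12 + 2 + 0 − 24 − 0)/2 = 2/2 = 1.
(Structurally: 0 ring(s) + 1 π bond(s) = 1.)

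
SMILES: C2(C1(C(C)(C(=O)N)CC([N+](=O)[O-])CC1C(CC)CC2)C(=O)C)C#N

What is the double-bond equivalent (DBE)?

Molecular formula from the SMILES: C17H25N3O4.
DoU = (2C + 2 + N − H − X)/2 = (2·17 + 2 + 3 − 25 − 0)/2 = 14/2 = 7.
(Structurally: 2 ring(s) + 5 π bond(s) = 7.)

7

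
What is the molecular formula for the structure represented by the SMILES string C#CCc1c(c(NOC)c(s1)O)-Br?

Heavy atoms from the SMILES: 1 Br, 8 C, 1 N, 2 O, 1 S.
Implicit hydrogens by atom environment:
  4 × C (aromatic): no H
  1 × Br: no H
  1 × C: 3 H
  1 × C: 2 H
  1 × C: 1 H
  1 × C: no H
  1 × N: 1 H
  1 × O: 1 H
  1 × O: no H
  1 × S (aromatic): no H
  Total hydrogens = 8.
Molecular formula: C8H8BrNO2S

C8H8BrNO2S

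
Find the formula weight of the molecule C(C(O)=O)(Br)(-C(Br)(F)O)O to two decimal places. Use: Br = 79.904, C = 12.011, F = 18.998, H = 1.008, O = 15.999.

Molecular formula: C3H3Br2FO4.
M = 2×79.904 + 3×12.011 + 1×18.998 + 3×1.008 + 4×15.999 = 281.86 g/mol.

281.86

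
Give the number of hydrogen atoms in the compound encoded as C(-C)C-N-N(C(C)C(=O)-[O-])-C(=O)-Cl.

12

Hydrogens are implicit in SMILES; fill each atom to its normal valence:
  2 × C: 3 H each → 6
  2 × C: 2 H each → 4
  2 × C: no H
  2 × O: no H
  1 × C: 1 H
  1 × Cl: no H
  1 × N: 1 H
  1 × N: no H
  1 × O (charge -1): no H
  Total hydrogens = 12.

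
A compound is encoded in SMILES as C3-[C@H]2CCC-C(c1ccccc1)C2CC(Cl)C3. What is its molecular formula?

C16H21Cl

Heavy atoms from the SMILES: 16 C, 1 Cl.
Implicit hydrogens by atom environment:
  6 × C: 2 H each → 12
  5 × C (aromatic): 1 H each → 5
  4 × C: 1 H each → 4
  1 × C (aromatic): no H
  1 × Cl: no H
  Total hydrogens = 21.
Molecular formula: C16H21Cl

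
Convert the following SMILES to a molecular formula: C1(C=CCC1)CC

Heavy atoms from the SMILES: 7 C.
Implicit hydrogens by atom environment:
  3 × C: 2 H each → 6
  3 × C: 1 H each → 3
  1 × C: 3 H
  Total hydrogens = 12.
Molecular formula: C7H12

C7H12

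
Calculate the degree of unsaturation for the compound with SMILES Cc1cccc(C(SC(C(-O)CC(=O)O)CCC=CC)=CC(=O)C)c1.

Molecular formula from the SMILES: C20H26O4S.
DoU = (2C + 2 + N − H − X)/2 = (2·20 + 2 + 0 − 26 − 0)/2 = 16/2 = 8.
(Structurally: 1 ring(s) + 7 π bond(s) = 8.)

8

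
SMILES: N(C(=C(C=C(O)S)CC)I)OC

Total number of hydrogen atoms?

Hydrogens are implicit in SMILES; fill each atom to its normal valence:
  3 × C: no H
  2 × C: 3 H each → 6
  1 × C: 2 H
  1 × C: 1 H
  1 × I: no H
  1 × N: 1 H
  1 × O: 1 H
  1 × O: no H
  1 × S: 1 H
  Total hydrogens = 12.

12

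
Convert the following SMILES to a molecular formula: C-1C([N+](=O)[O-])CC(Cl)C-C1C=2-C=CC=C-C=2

Heavy atoms from the SMILES: 12 C, 1 Cl, 1 N, 2 O.
Implicit hydrogens by atom environment:
  5 × C (aromatic): 1 H each → 5
  3 × C: 2 H each → 6
  3 × C: 1 H each → 3
  1 × C (aromatic): no H
  1 × Cl: no H
  1 × N (charge +1): no H
  1 × O: no H
  1 × O (charge -1): no H
  Total hydrogens = 14.
Molecular formula: C12H14ClNO2

C12H14ClNO2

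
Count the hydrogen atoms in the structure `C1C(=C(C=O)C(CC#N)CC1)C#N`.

Hydrogens are implicit in SMILES; fill each atom to its normal valence:
  4 × C: 2 H each → 8
  4 × C: no H
  2 × C: 1 H each → 2
  2 × N: no H
  1 × O: no H
  Total hydrogens = 10.

10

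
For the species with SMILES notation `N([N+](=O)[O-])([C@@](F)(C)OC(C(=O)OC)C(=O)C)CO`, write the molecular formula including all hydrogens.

Heavy atoms from the SMILES: 8 C, 1 F, 2 N, 7 O.
Implicit hydrogens by atom environment:
  5 × O: no H
  3 × C: 3 H each → 9
  3 × C: no H
  1 × C: 2 H
  1 × C: 1 H
  1 × F: no H
  1 × N: no H
  1 × N (charge +1): no H
  1 × O: 1 H
  1 × O (charge -1): no H
  Total hydrogens = 13.
Molecular formula: C8H13FN2O7

C8H13FN2O7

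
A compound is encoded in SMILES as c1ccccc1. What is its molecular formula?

Heavy atoms from the SMILES: 6 C.
Implicit hydrogens by atom environment:
  6 × C (aromatic): 1 H each → 6
  Total hydrogens = 6.
Molecular formula: C6H6

C6H6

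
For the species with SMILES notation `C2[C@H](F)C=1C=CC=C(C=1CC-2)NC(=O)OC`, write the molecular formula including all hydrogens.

C12H14FNO2

Heavy atoms from the SMILES: 12 C, 1 F, 1 N, 2 O.
Implicit hydrogens by atom environment:
  3 × C: 2 H each → 6
  3 × C (aromatic): 1 H each → 3
  3 × C (aromatic): no H
  2 × O: no H
  1 × C: 3 H
  1 × C: 1 H
  1 × C: no H
  1 × F: no H
  1 × N: 1 H
  Total hydrogens = 14.
Molecular formula: C12H14FNO2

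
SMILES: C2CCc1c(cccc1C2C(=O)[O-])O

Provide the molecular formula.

Heavy atoms from the SMILES: 11 C, 3 O.
Implicit hydrogens by atom environment:
  3 × C: 2 H each → 6
  3 × C (aromatic): 1 H each → 3
  3 × C (aromatic): no H
  1 × C: 1 H
  1 × C: no H
  1 × O: 1 H
  1 × O: no H
  1 × O (charge -1): no H
  Total hydrogens = 11.
Net charge -1.
Molecular formula: C11H11O3-

C11H11O3-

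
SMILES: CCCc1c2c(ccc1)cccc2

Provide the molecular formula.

Heavy atoms from the SMILES: 13 C.
Implicit hydrogens by atom environment:
  7 × C (aromatic): 1 H each → 7
  3 × C (aromatic): no H
  2 × C: 2 H each → 4
  1 × C: 3 H
  Total hydrogens = 14.
Molecular formula: C13H14

C13H14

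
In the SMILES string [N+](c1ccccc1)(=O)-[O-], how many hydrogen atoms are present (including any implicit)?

Hydrogens are implicit in SMILES; fill each atom to its normal valence:
  5 × C (aromatic): 1 H each → 5
  1 × C (aromatic): no H
  1 × N (charge +1): no H
  1 × O: no H
  1 × O (charge -1): no H
  Total hydrogens = 5.

5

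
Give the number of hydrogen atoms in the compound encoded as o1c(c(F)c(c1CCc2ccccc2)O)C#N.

10

Hydrogens are implicit in SMILES; fill each atom to its normal valence:
  5 × C (aromatic): 1 H each → 5
  5 × C (aromatic): no H
  2 × C: 2 H each → 4
  1 × C: no H
  1 × F: no H
  1 × N: no H
  1 × O: 1 H
  1 × O (aromatic): no H
  Total hydrogens = 10.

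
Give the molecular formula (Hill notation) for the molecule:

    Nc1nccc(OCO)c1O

C6H8N2O3

Heavy atoms from the SMILES: 6 C, 2 N, 3 O.
Implicit hydrogens by atom environment:
  3 × C (aromatic): no H
  2 × C (aromatic): 1 H each → 2
  2 × O: 1 H each → 2
  1 × C: 2 H
  1 × N: 2 H
  1 × N (aromatic): no H
  1 × O: no H
  Total hydrogens = 8.
Molecular formula: C6H8N2O3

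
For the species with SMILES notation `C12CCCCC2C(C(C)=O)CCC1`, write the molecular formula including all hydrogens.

C12H20O

Heavy atoms from the SMILES: 12 C, 1 O.
Implicit hydrogens by atom environment:
  7 × C: 2 H each → 14
  3 × C: 1 H each → 3
  1 × C: 3 H
  1 × C: no H
  1 × O: no H
  Total hydrogens = 20.
Molecular formula: C12H20O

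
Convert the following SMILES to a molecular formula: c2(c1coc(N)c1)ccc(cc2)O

C10H9NO2

Heavy atoms from the SMILES: 10 C, 1 N, 2 O.
Implicit hydrogens by atom environment:
  6 × C (aromatic): 1 H each → 6
  4 × C (aromatic): no H
  1 × N: 2 H
  1 × O: 1 H
  1 × O (aromatic): no H
  Total hydrogens = 9.
Molecular formula: C10H9NO2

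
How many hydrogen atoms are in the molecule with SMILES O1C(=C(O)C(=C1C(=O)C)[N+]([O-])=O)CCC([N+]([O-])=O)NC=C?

13

Hydrogens are implicit in SMILES; fill each atom to its normal valence:
  4 × C (aromatic): no H
  3 × C: 2 H each → 6
  3 × O: no H
  2 × C: 1 H each → 2
  2 × N (charge +1): no H
  2 × O (charge -1): no H
  1 × C: 3 H
  1 × C: no H
  1 × N: 1 H
  1 × O: 1 H
  1 × O (aromatic): no H
  Total hydrogens = 13.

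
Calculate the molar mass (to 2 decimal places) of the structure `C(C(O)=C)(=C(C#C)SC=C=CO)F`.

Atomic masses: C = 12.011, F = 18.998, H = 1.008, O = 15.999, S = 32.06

Molecular formula: C9H7FO2S.
M = 9×12.011 + 1×18.998 + 7×1.008 + 2×15.999 + 1×32.06 = 198.21 g/mol.

198.21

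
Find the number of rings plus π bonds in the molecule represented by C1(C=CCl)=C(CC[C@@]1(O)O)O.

Molecular formula from the SMILES: C7H9ClO3.
DoU = (2C + 2 + N − H − X)/2 = (2·7 + 2 + 0 − 9 − 1)/2 = 6/2 = 3.
(Structurally: 1 ring(s) + 2 π bond(s) = 3.)

3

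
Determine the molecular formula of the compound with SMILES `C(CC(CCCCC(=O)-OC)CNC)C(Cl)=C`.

C13H24ClNO2

Heavy atoms from the SMILES: 13 C, 1 Cl, 1 N, 2 O.
Implicit hydrogens by atom environment:
  8 × C: 2 H each → 16
  2 × C: 3 H each → 6
  2 × C: no H
  2 × O: no H
  1 × C: 1 H
  1 × Cl: no H
  1 × N: 1 H
  Total hydrogens = 24.
Molecular formula: C13H24ClNO2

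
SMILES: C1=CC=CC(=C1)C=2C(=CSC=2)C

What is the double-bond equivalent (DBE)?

Molecular formula from the SMILES: C11H10S.
DoU = (2C + 2 + N − H − X)/2 = (2·11 + 2 + 0 − 10 − 0)/2 = 14/2 = 7.
(Structurally: 2 ring(s) + 5 π bond(s) = 7.)

7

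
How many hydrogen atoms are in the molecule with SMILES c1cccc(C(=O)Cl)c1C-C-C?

Hydrogens are implicit in SMILES; fill each atom to its normal valence:
  4 × C (aromatic): 1 H each → 4
  2 × C: 2 H each → 4
  2 × C (aromatic): no H
  1 × C: 3 H
  1 × C: no H
  1 × Cl: no H
  1 × O: no H
  Total hydrogens = 11.

11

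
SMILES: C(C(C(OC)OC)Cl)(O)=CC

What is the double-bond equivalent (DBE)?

Molecular formula from the SMILES: C7H13ClO3.
DoU = (2C + 2 + N − H − X)/2 = (2·7 + 2 + 0 − 13 − 1)/2 = 2/2 = 1.
(Structurally: 0 ring(s) + 1 π bond(s) = 1.)

1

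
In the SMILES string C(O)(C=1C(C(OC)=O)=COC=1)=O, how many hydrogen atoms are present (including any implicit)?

Hydrogens are implicit in SMILES; fill each atom to its normal valence:
  3 × O: no H
  2 × C (aromatic): 1 H each → 2
  2 × C (aromatic): no H
  2 × C: no H
  1 × C: 3 H
  1 × O: 1 H
  1 × O (aromatic): no H
  Total hydrogens = 6.

6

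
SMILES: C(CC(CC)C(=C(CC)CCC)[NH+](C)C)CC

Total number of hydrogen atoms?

Hydrogens are implicit in SMILES; fill each atom to its normal valence:
  7 × C: 2 H each → 14
  6 × C: 3 H each → 18
  2 × C: no H
  1 × C: 1 H
  1 × N (charge +1): 1 H
  Total hydrogens = 34.

34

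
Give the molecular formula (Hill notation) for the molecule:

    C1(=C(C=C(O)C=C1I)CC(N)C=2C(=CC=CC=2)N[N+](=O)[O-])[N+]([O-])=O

Heavy atoms from the SMILES: 14 C, 1 I, 4 N, 5 O.
Implicit hydrogens by atom environment:
  6 × C (aromatic): 1 H each → 6
  6 × C (aromatic): no H
  2 × N (charge +1): no H
  2 × O: no H
  2 × O (charge -1): no H
  1 × C: 2 H
  1 × C: 1 H
  1 × I: no H
  1 × N: 2 H
  1 × N: 1 H
  1 × O: 1 H
  Total hydrogens = 13.
Molecular formula: C14H13IN4O5

C14H13IN4O5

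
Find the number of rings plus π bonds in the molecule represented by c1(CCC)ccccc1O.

4

Molecular formula from the SMILES: C9H12O.
DoU = (2C + 2 + N − H − X)/2 = (2·9 + 2 + 0 − 12 − 0)/2 = 8/2 = 4.
(Structurally: 1 ring(s) + 3 π bond(s) = 4.)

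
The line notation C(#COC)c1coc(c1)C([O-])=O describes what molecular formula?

Heavy atoms from the SMILES: 8 C, 4 O.
Implicit hydrogens by atom environment:
  3 × C: no H
  2 × C (aromatic): 1 H each → 2
  2 × C (aromatic): no H
  2 × O: no H
  1 × C: 3 H
  1 × O (aromatic): no H
  1 × O (charge -1): no H
  Total hydrogens = 5.
Net charge -1.
Molecular formula: C8H5O4-

C8H5O4-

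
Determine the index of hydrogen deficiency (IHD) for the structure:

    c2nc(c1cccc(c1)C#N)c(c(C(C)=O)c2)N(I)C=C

Molecular formula from the SMILES: C16H12IN3O.
DoU = (2C + 2 + N − H − X)/2 = (2·16 + 2 + 3 − 12 − 1)/2 = 24/2 = 12.
(Structurally: 2 ring(s) + 10 π bond(s) = 12.)

12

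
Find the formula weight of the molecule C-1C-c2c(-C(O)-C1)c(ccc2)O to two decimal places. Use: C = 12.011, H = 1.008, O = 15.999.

164.20

Molecular formula: C10H12O2.
M = 10×12.011 + 12×1.008 + 2×15.999 = 164.20 g/mol.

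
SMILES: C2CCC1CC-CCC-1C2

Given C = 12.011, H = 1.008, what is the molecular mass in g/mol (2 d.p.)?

138.25

Molecular formula: C10H18.
M = 10×12.011 + 18×1.008 = 138.25 g/mol.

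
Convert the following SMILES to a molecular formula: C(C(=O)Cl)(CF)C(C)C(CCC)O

Heavy atoms from the SMILES: 9 C, 1 Cl, 1 F, 2 O.
Implicit hydrogens by atom environment:
  3 × C: 2 H each → 6
  3 × C: 1 H each → 3
  2 × C: 3 H each → 6
  1 × C: no H
  1 × Cl: no H
  1 × F: no H
  1 × O: 1 H
  1 × O: no H
  Total hydrogens = 16.
Molecular formula: C9H16ClFO2

C9H16ClFO2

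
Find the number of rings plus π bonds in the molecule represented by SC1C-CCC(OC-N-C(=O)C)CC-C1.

Molecular formula from the SMILES: C11H21NO2S.
DoU = (2C + 2 + N − H − X)/2 = (2·11 + 2 + 1 − 21 − 0)/2 = 4/2 = 2.
(Structurally: 1 ring(s) + 1 π bond(s) = 2.)

2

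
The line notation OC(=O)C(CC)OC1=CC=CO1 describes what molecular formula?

Heavy atoms from the SMILES: 8 C, 4 O.
Implicit hydrogens by atom environment:
  3 × C (aromatic): 1 H each → 3
  2 × O: no H
  1 × C: 3 H
  1 × C: 2 H
  1 × C: 1 H
  1 × C (aromatic): no H
  1 × C: no H
  1 × O: 1 H
  1 × O (aromatic): no H
  Total hydrogens = 10.
Molecular formula: C8H10O4

C8H10O4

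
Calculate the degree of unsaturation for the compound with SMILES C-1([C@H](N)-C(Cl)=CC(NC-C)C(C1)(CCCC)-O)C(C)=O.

3

Molecular formula from the SMILES: C15H27ClN2O2.
DoU = (2C + 2 + N − H − X)/2 = (2·15 + 2 + 2 − 27 − 1)/2 = 6/2 = 3.
(Structurally: 1 ring(s) + 2 π bond(s) = 3.)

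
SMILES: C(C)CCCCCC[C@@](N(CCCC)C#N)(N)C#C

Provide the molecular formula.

C16H29N3

Heavy atoms from the SMILES: 16 C, 3 N.
Implicit hydrogens by atom environment:
  10 × C: 2 H each → 20
  3 × C: no H
  2 × C: 3 H each → 6
  2 × N: no H
  1 × C: 1 H
  1 × N: 2 H
  Total hydrogens = 29.
Molecular formula: C16H29N3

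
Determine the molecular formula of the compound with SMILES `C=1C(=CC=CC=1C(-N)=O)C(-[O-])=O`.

C8H6NO3-

Heavy atoms from the SMILES: 8 C, 1 N, 3 O.
Implicit hydrogens by atom environment:
  4 × C (aromatic): 1 H each → 4
  2 × C (aromatic): no H
  2 × C: no H
  2 × O: no H
  1 × N: 2 H
  1 × O (charge -1): no H
  Total hydrogens = 6.
Net charge -1.
Molecular formula: C8H6NO3-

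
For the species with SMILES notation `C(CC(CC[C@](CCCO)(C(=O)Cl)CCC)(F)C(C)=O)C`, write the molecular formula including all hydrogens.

C16H28ClFO3

Heavy atoms from the SMILES: 16 C, 1 Cl, 1 F, 3 O.
Implicit hydrogens by atom environment:
  9 × C: 2 H each → 18
  4 × C: no H
  3 × C: 3 H each → 9
  2 × O: no H
  1 × Cl: no H
  1 × F: no H
  1 × O: 1 H
  Total hydrogens = 28.
Molecular formula: C16H28ClFO3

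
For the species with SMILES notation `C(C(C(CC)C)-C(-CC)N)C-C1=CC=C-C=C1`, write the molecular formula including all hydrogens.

Heavy atoms from the SMILES: 16 C, 1 N.
Implicit hydrogens by atom environment:
  5 × C (aromatic): 1 H each → 5
  4 × C: 2 H each → 8
  3 × C: 3 H each → 9
  3 × C: 1 H each → 3
  1 × C (aromatic): no H
  1 × N: 2 H
  Total hydrogens = 27.
Molecular formula: C16H27N

C16H27N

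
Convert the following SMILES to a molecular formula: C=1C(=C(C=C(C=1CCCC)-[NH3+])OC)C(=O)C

Heavy atoms from the SMILES: 13 C, 1 N, 2 O.
Implicit hydrogens by atom environment:
  4 × C (aromatic): no H
  3 × C: 3 H each → 9
  3 × C: 2 H each → 6
  2 × C (aromatic): 1 H each → 2
  2 × O: no H
  1 × C: no H
  1 × N (charge +1): 3 H
  Total hydrogens = 20.
Net charge +1.
Molecular formula: C13H20NO2+

C13H20NO2+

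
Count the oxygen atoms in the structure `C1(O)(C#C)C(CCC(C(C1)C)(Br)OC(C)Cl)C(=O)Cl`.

The symbol for oxygen appears 3 times in the SMILES.

3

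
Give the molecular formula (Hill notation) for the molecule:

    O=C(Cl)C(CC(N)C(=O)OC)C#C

Heavy atoms from the SMILES: 8 C, 1 Cl, 1 N, 3 O.
Implicit hydrogens by atom environment:
  3 × C: 1 H each → 3
  3 × C: no H
  3 × O: no H
  1 × C: 3 H
  1 × C: 2 H
  1 × Cl: no H
  1 × N: 2 H
  Total hydrogens = 10.
Molecular formula: C8H10ClNO3

C8H10ClNO3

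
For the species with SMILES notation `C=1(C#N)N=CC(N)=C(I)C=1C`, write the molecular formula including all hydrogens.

C7H6IN3

Heavy atoms from the SMILES: 7 C, 1 I, 3 N.
Implicit hydrogens by atom environment:
  4 × C (aromatic): no H
  1 × C: 3 H
  1 × C (aromatic): 1 H
  1 × C: no H
  1 × I: no H
  1 × N: 2 H
  1 × N (aromatic): no H
  1 × N: no H
  Total hydrogens = 6.
Molecular formula: C7H6IN3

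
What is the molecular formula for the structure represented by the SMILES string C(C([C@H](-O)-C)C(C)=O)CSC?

C8H16O2S

Heavy atoms from the SMILES: 8 C, 2 O, 1 S.
Implicit hydrogens by atom environment:
  3 × C: 3 H each → 9
  2 × C: 2 H each → 4
  2 × C: 1 H each → 2
  1 × C: no H
  1 × O: 1 H
  1 × O: no H
  1 × S: no H
  Total hydrogens = 16.
Molecular formula: C8H16O2S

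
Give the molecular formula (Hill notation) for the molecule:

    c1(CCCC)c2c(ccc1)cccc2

Heavy atoms from the SMILES: 14 C.
Implicit hydrogens by atom environment:
  7 × C (aromatic): 1 H each → 7
  3 × C: 2 H each → 6
  3 × C (aromatic): no H
  1 × C: 3 H
  Total hydrogens = 16.
Molecular formula: C14H16

C14H16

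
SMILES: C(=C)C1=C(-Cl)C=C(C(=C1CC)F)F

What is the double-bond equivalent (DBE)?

Molecular formula from the SMILES: C10H9ClF2.
DoU = (2C + 2 + N − H − X)/2 = (2·10 + 2 + 0 − 9 − 3)/2 = 10/2 = 5.
(Structurally: 1 ring(s) + 4 π bond(s) = 5.)

5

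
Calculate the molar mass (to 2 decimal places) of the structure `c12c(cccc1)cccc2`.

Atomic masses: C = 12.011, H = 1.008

Molecular formula: C10H8.
M = 10×12.011 + 8×1.008 = 128.17 g/mol.

128.17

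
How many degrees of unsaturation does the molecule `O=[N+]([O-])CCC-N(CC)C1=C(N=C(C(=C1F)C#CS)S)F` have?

Molecular formula from the SMILES: C12H13F2N3O2S2.
DoU = (2C + 2 + N − H − X)/2 = (2·12 + 2 + 3 − 13 − 2)/2 = 14/2 = 7.
(Structurally: 1 ring(s) + 6 π bond(s) = 7.)

7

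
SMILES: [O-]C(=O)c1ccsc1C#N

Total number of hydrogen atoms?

Hydrogens are implicit in SMILES; fill each atom to its normal valence:
  2 × C (aromatic): 1 H each → 2
  2 × C (aromatic): no H
  2 × C: no H
  1 × N: no H
  1 × O: no H
  1 × O (charge -1): no H
  1 × S (aromatic): no H
  Total hydrogens = 2.

2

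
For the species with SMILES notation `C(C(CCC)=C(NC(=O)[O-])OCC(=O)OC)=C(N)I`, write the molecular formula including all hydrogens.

C11H16IN2O5-

Heavy atoms from the SMILES: 11 C, 1 I, 2 N, 5 O.
Implicit hydrogens by atom environment:
  5 × C: no H
  4 × O: no H
  3 × C: 2 H each → 6
  2 × C: 3 H each → 6
  1 × C: 1 H
  1 × I: no H
  1 × N: 2 H
  1 × N: 1 H
  1 × O (charge -1): no H
  Total hydrogens = 16.
Net charge -1.
Molecular formula: C11H16IN2O5-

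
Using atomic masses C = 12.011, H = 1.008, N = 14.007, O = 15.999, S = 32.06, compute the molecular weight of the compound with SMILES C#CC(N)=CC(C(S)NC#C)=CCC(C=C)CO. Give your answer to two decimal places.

Molecular formula: C14H18N2OS.
M = 14×12.011 + 18×1.008 + 2×14.007 + 1×15.999 + 1×32.06 = 262.37 g/mol.

262.37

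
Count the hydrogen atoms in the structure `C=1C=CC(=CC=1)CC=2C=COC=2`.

Hydrogens are implicit in SMILES; fill each atom to its normal valence:
  8 × C (aromatic): 1 H each → 8
  2 × C (aromatic): no H
  1 × C: 2 H
  1 × O (aromatic): no H
  Total hydrogens = 10.

10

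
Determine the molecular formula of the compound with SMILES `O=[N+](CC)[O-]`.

C2H5NO2

Heavy atoms from the SMILES: 2 C, 1 N, 2 O.
Implicit hydrogens by atom environment:
  1 × C: 3 H
  1 × C: 2 H
  1 × N (charge +1): no H
  1 × O: no H
  1 × O (charge -1): no H
  Total hydrogens = 5.
Molecular formula: C2H5NO2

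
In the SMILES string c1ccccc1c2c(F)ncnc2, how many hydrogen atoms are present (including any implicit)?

Hydrogens are implicit in SMILES; fill each atom to its normal valence:
  7 × C (aromatic): 1 H each → 7
  3 × C (aromatic): no H
  2 × N (aromatic): no H
  1 × F: no H
  Total hydrogens = 7.

7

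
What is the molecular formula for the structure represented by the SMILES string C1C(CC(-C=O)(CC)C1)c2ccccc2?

C14H18O

Heavy atoms from the SMILES: 14 C, 1 O.
Implicit hydrogens by atom environment:
  5 × C (aromatic): 1 H each → 5
  4 × C: 2 H each → 8
  2 × C: 1 H each → 2
  1 × C: 3 H
  1 × C: no H
  1 × C (aromatic): no H
  1 × O: no H
  Total hydrogens = 18.
Molecular formula: C14H18O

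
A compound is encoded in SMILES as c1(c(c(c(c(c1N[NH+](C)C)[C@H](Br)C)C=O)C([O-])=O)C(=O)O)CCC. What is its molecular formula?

Heavy atoms from the SMILES: 1 Br, 16 C, 2 N, 5 O.
Implicit hydrogens by atom environment:
  6 × C (aromatic): no H
  4 × C: 3 H each → 12
  3 × O: no H
  2 × C: 2 H each → 4
  2 × C: 1 H each → 2
  2 × C: no H
  1 × Br: no H
  1 × N: 1 H
  1 × N (charge +1): 1 H
  1 × O: 1 H
  1 × O (charge -1): no H
  Total hydrogens = 21.
Molecular formula: C16H21BrN2O5

C16H21BrN2O5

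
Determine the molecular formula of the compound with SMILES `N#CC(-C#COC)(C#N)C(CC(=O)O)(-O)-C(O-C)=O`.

C11H10N2O6

Heavy atoms from the SMILES: 11 C, 2 N, 6 O.
Implicit hydrogens by atom environment:
  8 × C: no H
  4 × O: no H
  2 × C: 3 H each → 6
  2 × N: no H
  2 × O: 1 H each → 2
  1 × C: 2 H
  Total hydrogens = 10.
Molecular formula: C11H10N2O6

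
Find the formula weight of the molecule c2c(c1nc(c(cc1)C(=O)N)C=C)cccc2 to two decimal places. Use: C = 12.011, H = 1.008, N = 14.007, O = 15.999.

Molecular formula: C14H12N2O.
M = 14×12.011 + 12×1.008 + 2×14.007 + 1×15.999 = 224.26 g/mol.

224.26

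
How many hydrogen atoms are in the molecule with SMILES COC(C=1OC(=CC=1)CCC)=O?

12

Hydrogens are implicit in SMILES; fill each atom to its normal valence:
  2 × C: 3 H each → 6
  2 × C: 2 H each → 4
  2 × C (aromatic): 1 H each → 2
  2 × C (aromatic): no H
  2 × O: no H
  1 × C: no H
  1 × O (aromatic): no H
  Total hydrogens = 12.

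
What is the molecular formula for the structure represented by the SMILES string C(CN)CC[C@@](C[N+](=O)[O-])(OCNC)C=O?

Heavy atoms from the SMILES: 9 C, 3 N, 4 O.
Implicit hydrogens by atom environment:
  6 × C: 2 H each → 12
  3 × O: no H
  1 × C: 3 H
  1 × C: 1 H
  1 × C: no H
  1 × N: 2 H
  1 × N: 1 H
  1 × N (charge +1): no H
  1 × O (charge -1): no H
  Total hydrogens = 19.
Molecular formula: C9H19N3O4

C9H19N3O4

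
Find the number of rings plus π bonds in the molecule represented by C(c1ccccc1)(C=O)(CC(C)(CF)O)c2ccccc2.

9

Molecular formula from the SMILES: C18H19FO2.
DoU = (2C + 2 + N − H − X)/2 = (2·18 + 2 + 0 − 19 − 1)/2 = 18/2 = 9.
(Structurally: 2 ring(s) + 7 π bond(s) = 9.)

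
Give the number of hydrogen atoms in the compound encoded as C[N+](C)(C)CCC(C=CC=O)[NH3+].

Hydrogens are implicit in SMILES; fill each atom to its normal valence:
  4 × C: 1 H each → 4
  3 × C: 3 H each → 9
  2 × C: 2 H each → 4
  1 × N (charge +1): 3 H
  1 × N (charge +1): no H
  1 × O: no H
  Total hydrogens = 20.

20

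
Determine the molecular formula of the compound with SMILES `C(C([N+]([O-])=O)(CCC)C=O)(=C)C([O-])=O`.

C8H10NO5-

Heavy atoms from the SMILES: 8 C, 1 N, 5 O.
Implicit hydrogens by atom environment:
  3 × C: 2 H each → 6
  3 × C: no H
  3 × O: no H
  2 × O (charge -1): no H
  1 × C: 3 H
  1 × C: 1 H
  1 × N (charge +1): no H
  Total hydrogens = 10.
Net charge -1.
Molecular formula: C8H10NO5-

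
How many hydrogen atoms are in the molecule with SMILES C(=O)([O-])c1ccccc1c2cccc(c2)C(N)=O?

Hydrogens are implicit in SMILES; fill each atom to its normal valence:
  8 × C (aromatic): 1 H each → 8
  4 × C (aromatic): no H
  2 × C: no H
  2 × O: no H
  1 × N: 2 H
  1 × O (charge -1): no H
  Total hydrogens = 10.

10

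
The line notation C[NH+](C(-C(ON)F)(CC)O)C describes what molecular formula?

Heavy atoms from the SMILES: 6 C, 1 F, 2 N, 2 O.
Implicit hydrogens by atom environment:
  3 × C: 3 H each → 9
  1 × C: 2 H
  1 × C: 1 H
  1 × C: no H
  1 × F: no H
  1 × N: 2 H
  1 × N (charge +1): 1 H
  1 × O: 1 H
  1 × O: no H
  Total hydrogens = 16.
Net charge +1.
Molecular formula: C6H16FN2O2+

C6H16FN2O2+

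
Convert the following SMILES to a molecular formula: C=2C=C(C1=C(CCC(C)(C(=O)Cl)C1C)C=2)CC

Heavy atoms from the SMILES: 15 C, 1 Cl, 1 O.
Implicit hydrogens by atom environment:
  3 × C: 3 H each → 9
  3 × C: 2 H each → 6
  3 × C (aromatic): 1 H each → 3
  3 × C (aromatic): no H
  2 × C: no H
  1 × C: 1 H
  1 × Cl: no H
  1 × O: no H
  Total hydrogens = 19.
Molecular formula: C15H19ClO

C15H19ClO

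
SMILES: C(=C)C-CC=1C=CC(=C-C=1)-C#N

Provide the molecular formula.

Heavy atoms from the SMILES: 11 C, 1 N.
Implicit hydrogens by atom environment:
  4 × C (aromatic): 1 H each → 4
  3 × C: 2 H each → 6
  2 × C (aromatic): no H
  1 × C: 1 H
  1 × C: no H
  1 × N: no H
  Total hydrogens = 11.
Molecular formula: C11H11N

C11H11N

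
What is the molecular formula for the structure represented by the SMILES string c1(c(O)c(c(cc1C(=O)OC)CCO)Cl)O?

Heavy atoms from the SMILES: 10 C, 1 Cl, 5 O.
Implicit hydrogens by atom environment:
  5 × C (aromatic): no H
  3 × O: 1 H each → 3
  2 × C: 2 H each → 4
  2 × O: no H
  1 × C: 3 H
  1 × C (aromatic): 1 H
  1 × C: no H
  1 × Cl: no H
  Total hydrogens = 11.
Molecular formula: C10H11ClO5

C10H11ClO5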